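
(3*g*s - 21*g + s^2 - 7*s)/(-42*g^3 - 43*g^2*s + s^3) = (-3*g*s + 21*g - s^2 + 7*s)/(42*g^3 + 43*g^2*s - s^3)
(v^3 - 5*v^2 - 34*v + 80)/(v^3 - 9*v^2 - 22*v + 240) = (v - 2)/(v - 6)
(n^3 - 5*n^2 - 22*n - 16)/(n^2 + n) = n - 6 - 16/n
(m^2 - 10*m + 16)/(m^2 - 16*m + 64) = (m - 2)/(m - 8)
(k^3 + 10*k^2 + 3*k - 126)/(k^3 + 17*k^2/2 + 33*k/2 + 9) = 2*(k^2 + 4*k - 21)/(2*k^2 + 5*k + 3)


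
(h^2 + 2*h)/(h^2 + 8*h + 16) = h*(h + 2)/(h^2 + 8*h + 16)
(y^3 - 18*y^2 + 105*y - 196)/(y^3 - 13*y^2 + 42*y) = (y^2 - 11*y + 28)/(y*(y - 6))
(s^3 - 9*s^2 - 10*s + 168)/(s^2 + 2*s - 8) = (s^2 - 13*s + 42)/(s - 2)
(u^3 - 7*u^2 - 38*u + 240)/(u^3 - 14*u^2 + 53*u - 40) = (u + 6)/(u - 1)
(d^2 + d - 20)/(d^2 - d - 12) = (d + 5)/(d + 3)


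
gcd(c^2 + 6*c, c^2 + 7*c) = c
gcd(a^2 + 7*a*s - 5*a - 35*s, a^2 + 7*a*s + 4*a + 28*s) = a + 7*s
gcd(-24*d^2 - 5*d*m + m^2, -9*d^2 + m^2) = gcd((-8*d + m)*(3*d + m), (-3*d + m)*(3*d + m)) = 3*d + m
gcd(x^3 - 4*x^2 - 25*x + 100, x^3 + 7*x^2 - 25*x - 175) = x^2 - 25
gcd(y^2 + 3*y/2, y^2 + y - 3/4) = y + 3/2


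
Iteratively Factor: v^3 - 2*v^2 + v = (v)*(v^2 - 2*v + 1) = v*(v - 1)*(v - 1)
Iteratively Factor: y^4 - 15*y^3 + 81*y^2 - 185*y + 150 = (y - 2)*(y^3 - 13*y^2 + 55*y - 75) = (y - 5)*(y - 2)*(y^2 - 8*y + 15) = (y - 5)*(y - 3)*(y - 2)*(y - 5)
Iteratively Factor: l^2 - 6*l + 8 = (l - 2)*(l - 4)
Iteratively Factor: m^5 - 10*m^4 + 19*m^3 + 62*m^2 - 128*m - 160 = (m + 2)*(m^4 - 12*m^3 + 43*m^2 - 24*m - 80) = (m - 4)*(m + 2)*(m^3 - 8*m^2 + 11*m + 20) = (m - 5)*(m - 4)*(m + 2)*(m^2 - 3*m - 4) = (m - 5)*(m - 4)^2*(m + 2)*(m + 1)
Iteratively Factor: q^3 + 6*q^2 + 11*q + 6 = (q + 2)*(q^2 + 4*q + 3) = (q + 1)*(q + 2)*(q + 3)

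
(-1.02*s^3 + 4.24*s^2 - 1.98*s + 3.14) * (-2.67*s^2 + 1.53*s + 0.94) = 2.7234*s^5 - 12.8814*s^4 + 10.815*s^3 - 7.4276*s^2 + 2.943*s + 2.9516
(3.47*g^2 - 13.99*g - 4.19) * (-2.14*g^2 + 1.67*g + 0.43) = -7.4258*g^4 + 35.7335*g^3 - 12.9046*g^2 - 13.013*g - 1.8017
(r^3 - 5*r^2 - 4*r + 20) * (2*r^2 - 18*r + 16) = 2*r^5 - 28*r^4 + 98*r^3 + 32*r^2 - 424*r + 320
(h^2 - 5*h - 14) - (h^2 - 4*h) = -h - 14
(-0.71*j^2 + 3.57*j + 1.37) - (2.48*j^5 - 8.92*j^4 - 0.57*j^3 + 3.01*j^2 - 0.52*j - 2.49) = -2.48*j^5 + 8.92*j^4 + 0.57*j^3 - 3.72*j^2 + 4.09*j + 3.86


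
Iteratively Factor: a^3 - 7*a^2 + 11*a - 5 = (a - 1)*(a^2 - 6*a + 5) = (a - 1)^2*(a - 5)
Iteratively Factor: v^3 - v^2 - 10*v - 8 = (v + 2)*(v^2 - 3*v - 4) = (v + 1)*(v + 2)*(v - 4)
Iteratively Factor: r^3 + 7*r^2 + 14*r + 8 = (r + 1)*(r^2 + 6*r + 8) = (r + 1)*(r + 4)*(r + 2)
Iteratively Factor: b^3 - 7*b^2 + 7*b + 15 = (b - 3)*(b^2 - 4*b - 5) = (b - 5)*(b - 3)*(b + 1)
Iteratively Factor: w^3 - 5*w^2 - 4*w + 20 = (w - 5)*(w^2 - 4) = (w - 5)*(w - 2)*(w + 2)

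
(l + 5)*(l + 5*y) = l^2 + 5*l*y + 5*l + 25*y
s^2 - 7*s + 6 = (s - 6)*(s - 1)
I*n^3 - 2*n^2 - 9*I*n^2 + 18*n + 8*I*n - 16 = (n - 8)*(n + 2*I)*(I*n - I)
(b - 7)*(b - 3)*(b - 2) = b^3 - 12*b^2 + 41*b - 42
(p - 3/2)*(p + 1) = p^2 - p/2 - 3/2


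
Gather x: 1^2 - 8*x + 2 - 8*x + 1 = 4 - 16*x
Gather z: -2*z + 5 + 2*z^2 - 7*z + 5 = 2*z^2 - 9*z + 10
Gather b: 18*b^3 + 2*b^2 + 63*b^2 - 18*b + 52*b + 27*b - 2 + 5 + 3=18*b^3 + 65*b^2 + 61*b + 6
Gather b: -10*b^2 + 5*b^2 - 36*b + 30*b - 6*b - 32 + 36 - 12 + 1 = -5*b^2 - 12*b - 7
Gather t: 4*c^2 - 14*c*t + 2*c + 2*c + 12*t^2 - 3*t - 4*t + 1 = 4*c^2 + 4*c + 12*t^2 + t*(-14*c - 7) + 1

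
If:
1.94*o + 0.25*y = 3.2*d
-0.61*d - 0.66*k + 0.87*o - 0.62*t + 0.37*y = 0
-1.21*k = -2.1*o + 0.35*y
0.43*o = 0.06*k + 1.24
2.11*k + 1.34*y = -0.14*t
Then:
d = 1.38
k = 14.36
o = 4.89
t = -21.91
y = -20.33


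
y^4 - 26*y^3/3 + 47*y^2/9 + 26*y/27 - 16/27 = (y - 8)*(y - 2/3)*(y - 1/3)*(y + 1/3)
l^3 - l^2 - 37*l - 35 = (l - 7)*(l + 1)*(l + 5)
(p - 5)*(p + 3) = p^2 - 2*p - 15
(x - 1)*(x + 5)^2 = x^3 + 9*x^2 + 15*x - 25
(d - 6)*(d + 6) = d^2 - 36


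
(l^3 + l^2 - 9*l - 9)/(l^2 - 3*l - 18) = (l^2 - 2*l - 3)/(l - 6)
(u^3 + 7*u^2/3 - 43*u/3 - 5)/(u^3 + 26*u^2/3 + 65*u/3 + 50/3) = (3*u^2 - 8*u - 3)/(3*u^2 + 11*u + 10)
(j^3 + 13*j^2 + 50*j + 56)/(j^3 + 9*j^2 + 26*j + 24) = (j + 7)/(j + 3)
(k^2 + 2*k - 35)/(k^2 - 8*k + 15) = (k + 7)/(k - 3)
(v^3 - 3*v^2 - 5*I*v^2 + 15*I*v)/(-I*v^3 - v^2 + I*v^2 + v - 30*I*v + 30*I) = v*(I*v^2 + v*(5 - 3*I) - 15)/(v^3 - v^2*(1 + I) + v*(30 + I) - 30)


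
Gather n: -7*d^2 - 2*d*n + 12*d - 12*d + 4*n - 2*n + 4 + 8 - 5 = -7*d^2 + n*(2 - 2*d) + 7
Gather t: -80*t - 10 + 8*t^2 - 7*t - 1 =8*t^2 - 87*t - 11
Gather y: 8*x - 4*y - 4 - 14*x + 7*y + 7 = -6*x + 3*y + 3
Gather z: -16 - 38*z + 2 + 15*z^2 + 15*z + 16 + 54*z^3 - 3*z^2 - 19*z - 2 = 54*z^3 + 12*z^2 - 42*z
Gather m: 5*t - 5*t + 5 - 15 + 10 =0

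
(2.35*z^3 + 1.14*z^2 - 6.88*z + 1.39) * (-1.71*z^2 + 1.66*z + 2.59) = -4.0185*z^5 + 1.9516*z^4 + 19.7437*z^3 - 10.8451*z^2 - 15.5118*z + 3.6001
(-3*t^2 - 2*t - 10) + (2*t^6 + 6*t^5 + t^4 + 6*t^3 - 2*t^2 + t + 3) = 2*t^6 + 6*t^5 + t^4 + 6*t^3 - 5*t^2 - t - 7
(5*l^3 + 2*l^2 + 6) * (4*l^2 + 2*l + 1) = 20*l^5 + 18*l^4 + 9*l^3 + 26*l^2 + 12*l + 6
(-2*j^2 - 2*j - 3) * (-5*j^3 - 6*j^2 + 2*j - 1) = 10*j^5 + 22*j^4 + 23*j^3 + 16*j^2 - 4*j + 3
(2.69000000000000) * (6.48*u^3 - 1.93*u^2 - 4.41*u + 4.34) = 17.4312*u^3 - 5.1917*u^2 - 11.8629*u + 11.6746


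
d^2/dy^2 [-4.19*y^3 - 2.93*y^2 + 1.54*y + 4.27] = -25.14*y - 5.86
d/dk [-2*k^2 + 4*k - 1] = 4 - 4*k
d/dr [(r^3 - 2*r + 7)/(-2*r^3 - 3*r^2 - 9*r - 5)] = (-3*r^4 - 26*r^3 + 21*r^2 + 42*r + 73)/(4*r^6 + 12*r^5 + 45*r^4 + 74*r^3 + 111*r^2 + 90*r + 25)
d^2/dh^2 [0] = 0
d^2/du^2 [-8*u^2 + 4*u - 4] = -16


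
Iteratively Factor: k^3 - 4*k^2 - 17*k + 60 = (k - 5)*(k^2 + k - 12) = (k - 5)*(k - 3)*(k + 4)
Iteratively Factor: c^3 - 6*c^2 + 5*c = (c)*(c^2 - 6*c + 5) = c*(c - 5)*(c - 1)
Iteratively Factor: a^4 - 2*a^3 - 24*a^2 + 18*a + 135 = (a - 5)*(a^3 + 3*a^2 - 9*a - 27) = (a - 5)*(a + 3)*(a^2 - 9) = (a - 5)*(a - 3)*(a + 3)*(a + 3)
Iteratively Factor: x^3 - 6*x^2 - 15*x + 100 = (x + 4)*(x^2 - 10*x + 25) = (x - 5)*(x + 4)*(x - 5)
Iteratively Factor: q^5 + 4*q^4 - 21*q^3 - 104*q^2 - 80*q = (q + 4)*(q^4 - 21*q^2 - 20*q) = q*(q + 4)*(q^3 - 21*q - 20) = q*(q - 5)*(q + 4)*(q^2 + 5*q + 4) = q*(q - 5)*(q + 4)^2*(q + 1)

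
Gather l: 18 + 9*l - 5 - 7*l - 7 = 2*l + 6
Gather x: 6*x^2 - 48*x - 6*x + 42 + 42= 6*x^2 - 54*x + 84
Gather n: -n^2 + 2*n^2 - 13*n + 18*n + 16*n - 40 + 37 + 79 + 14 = n^2 + 21*n + 90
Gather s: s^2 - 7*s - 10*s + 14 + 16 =s^2 - 17*s + 30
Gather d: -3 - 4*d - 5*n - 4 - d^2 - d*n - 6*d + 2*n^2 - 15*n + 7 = -d^2 + d*(-n - 10) + 2*n^2 - 20*n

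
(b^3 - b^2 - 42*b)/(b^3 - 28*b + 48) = b*(b - 7)/(b^2 - 6*b + 8)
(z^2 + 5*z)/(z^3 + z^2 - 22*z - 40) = z*(z + 5)/(z^3 + z^2 - 22*z - 40)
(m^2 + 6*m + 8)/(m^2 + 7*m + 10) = (m + 4)/(m + 5)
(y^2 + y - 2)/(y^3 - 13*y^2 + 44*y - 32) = (y + 2)/(y^2 - 12*y + 32)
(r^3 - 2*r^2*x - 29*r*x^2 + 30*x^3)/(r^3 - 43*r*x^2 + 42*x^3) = (r + 5*x)/(r + 7*x)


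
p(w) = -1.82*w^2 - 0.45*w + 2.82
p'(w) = -3.64*w - 0.45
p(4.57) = -37.25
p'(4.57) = -17.08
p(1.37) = -1.21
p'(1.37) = -5.44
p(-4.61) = -33.78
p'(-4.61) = 16.33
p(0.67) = 1.70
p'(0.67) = -2.89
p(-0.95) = 1.60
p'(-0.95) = 3.01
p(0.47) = 2.21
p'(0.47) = -2.16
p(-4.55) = -32.81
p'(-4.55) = 16.11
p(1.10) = 0.12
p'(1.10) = -4.45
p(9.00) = -148.65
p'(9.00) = -33.21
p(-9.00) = -140.55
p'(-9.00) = 32.31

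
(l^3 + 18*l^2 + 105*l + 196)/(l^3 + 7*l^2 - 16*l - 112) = (l + 7)/(l - 4)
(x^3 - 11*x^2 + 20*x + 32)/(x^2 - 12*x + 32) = x + 1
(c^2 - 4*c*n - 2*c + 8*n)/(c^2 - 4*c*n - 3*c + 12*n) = (c - 2)/(c - 3)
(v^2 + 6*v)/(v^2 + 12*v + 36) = v/(v + 6)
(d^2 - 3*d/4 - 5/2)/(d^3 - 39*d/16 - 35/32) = 8*(d - 2)/(8*d^2 - 10*d - 7)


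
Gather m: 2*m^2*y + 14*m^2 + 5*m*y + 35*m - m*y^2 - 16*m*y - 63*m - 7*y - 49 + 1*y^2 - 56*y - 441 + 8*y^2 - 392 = m^2*(2*y + 14) + m*(-y^2 - 11*y - 28) + 9*y^2 - 63*y - 882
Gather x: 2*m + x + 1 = 2*m + x + 1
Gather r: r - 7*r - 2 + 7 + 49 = 54 - 6*r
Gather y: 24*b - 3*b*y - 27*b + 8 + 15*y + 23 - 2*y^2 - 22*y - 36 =-3*b - 2*y^2 + y*(-3*b - 7) - 5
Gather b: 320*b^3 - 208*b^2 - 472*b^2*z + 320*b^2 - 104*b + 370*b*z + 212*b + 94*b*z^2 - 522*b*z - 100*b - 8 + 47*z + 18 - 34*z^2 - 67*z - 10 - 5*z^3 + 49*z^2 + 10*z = 320*b^3 + b^2*(112 - 472*z) + b*(94*z^2 - 152*z + 8) - 5*z^3 + 15*z^2 - 10*z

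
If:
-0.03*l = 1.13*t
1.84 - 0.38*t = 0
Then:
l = -182.39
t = 4.84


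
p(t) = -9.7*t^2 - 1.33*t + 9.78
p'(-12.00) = 231.47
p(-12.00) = -1371.06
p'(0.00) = -1.33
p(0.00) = 9.78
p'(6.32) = -123.94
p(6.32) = -386.07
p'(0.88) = -18.40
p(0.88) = 1.10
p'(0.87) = -18.21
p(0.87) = 1.28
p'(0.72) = -15.30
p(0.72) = 3.79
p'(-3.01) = 57.06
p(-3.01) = -74.10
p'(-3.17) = 60.17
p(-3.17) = -83.48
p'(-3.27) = 62.11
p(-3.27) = -89.59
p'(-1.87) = 34.95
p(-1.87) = -21.65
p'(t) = -19.4*t - 1.33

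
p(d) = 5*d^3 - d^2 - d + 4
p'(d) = 15*d^2 - 2*d - 1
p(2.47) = 70.78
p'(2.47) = 85.57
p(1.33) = 12.66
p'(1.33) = 22.87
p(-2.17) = -49.63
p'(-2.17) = 73.97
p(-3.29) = -181.59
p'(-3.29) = 167.94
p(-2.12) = -46.02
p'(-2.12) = 70.66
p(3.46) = 195.68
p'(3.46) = 171.65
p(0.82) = 5.26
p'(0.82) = 7.45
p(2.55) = 77.85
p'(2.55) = 91.44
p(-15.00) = -17081.00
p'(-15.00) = 3404.00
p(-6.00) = -1106.00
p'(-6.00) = 551.00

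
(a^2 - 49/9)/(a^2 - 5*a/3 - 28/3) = (a - 7/3)/(a - 4)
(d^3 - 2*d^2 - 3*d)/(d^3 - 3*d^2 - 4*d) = (d - 3)/(d - 4)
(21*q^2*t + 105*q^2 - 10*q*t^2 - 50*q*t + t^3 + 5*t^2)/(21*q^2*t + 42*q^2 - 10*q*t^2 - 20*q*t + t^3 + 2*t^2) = (t + 5)/(t + 2)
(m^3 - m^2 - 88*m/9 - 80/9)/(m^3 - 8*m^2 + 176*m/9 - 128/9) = (9*m^2 + 27*m + 20)/(9*m^2 - 36*m + 32)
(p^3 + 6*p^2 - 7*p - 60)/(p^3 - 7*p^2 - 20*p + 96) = (p + 5)/(p - 8)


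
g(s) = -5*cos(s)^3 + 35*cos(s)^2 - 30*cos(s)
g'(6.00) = 6.53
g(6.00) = -0.96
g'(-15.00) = -59.72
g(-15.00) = 45.18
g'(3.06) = 9.35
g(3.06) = 69.62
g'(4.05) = -62.08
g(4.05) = 32.85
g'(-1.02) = 2.15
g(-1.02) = -6.83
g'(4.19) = -59.50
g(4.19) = 24.30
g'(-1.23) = -7.80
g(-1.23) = -6.30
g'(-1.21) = -6.70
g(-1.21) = -6.45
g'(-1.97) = -54.80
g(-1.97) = 17.24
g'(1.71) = 39.61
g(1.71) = 4.85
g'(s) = 15*sin(s)*cos(s)^2 - 70*sin(s)*cos(s) + 30*sin(s)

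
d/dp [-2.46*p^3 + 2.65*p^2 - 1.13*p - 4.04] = -7.38*p^2 + 5.3*p - 1.13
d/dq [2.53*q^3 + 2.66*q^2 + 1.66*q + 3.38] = 7.59*q^2 + 5.32*q + 1.66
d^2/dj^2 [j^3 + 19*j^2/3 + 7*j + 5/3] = 6*j + 38/3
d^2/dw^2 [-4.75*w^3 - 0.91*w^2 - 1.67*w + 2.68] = -28.5*w - 1.82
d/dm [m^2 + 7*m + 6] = 2*m + 7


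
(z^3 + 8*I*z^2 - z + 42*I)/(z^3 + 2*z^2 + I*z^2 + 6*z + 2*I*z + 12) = (z + 7*I)/(z + 2)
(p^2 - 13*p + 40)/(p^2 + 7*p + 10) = (p^2 - 13*p + 40)/(p^2 + 7*p + 10)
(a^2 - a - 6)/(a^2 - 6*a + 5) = (a^2 - a - 6)/(a^2 - 6*a + 5)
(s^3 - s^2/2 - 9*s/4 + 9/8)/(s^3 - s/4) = (4*s^2 - 9)/(2*s*(2*s + 1))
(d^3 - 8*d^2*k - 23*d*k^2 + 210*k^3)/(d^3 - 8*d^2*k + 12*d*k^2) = (d^2 - 2*d*k - 35*k^2)/(d*(d - 2*k))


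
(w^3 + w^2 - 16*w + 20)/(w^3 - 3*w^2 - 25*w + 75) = (w^2 - 4*w + 4)/(w^2 - 8*w + 15)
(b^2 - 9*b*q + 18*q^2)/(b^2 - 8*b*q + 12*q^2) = (-b + 3*q)/(-b + 2*q)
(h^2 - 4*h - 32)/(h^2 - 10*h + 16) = (h + 4)/(h - 2)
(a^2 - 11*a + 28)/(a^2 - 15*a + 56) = (a - 4)/(a - 8)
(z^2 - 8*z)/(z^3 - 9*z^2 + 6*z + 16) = z/(z^2 - z - 2)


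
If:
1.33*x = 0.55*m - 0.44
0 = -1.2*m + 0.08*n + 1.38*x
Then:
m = 2.41818181818182*x + 0.8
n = 19.0227272727273*x + 12.0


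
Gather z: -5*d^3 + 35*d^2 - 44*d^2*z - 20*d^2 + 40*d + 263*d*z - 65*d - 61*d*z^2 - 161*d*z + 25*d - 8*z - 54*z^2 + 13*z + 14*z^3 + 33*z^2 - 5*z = -5*d^3 + 15*d^2 + 14*z^3 + z^2*(-61*d - 21) + z*(-44*d^2 + 102*d)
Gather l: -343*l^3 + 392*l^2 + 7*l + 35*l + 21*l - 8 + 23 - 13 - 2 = -343*l^3 + 392*l^2 + 63*l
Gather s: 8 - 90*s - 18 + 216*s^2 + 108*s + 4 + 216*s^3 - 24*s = 216*s^3 + 216*s^2 - 6*s - 6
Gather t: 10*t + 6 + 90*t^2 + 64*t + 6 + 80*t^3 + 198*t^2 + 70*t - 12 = 80*t^3 + 288*t^2 + 144*t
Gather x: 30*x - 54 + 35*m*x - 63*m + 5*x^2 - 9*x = -63*m + 5*x^2 + x*(35*m + 21) - 54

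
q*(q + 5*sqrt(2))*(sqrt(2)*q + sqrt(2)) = sqrt(2)*q^3 + sqrt(2)*q^2 + 10*q^2 + 10*q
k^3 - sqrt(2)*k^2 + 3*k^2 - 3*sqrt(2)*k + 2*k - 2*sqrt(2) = (k + 1)*(k + 2)*(k - sqrt(2))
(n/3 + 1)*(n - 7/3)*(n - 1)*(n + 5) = n^4/3 + 14*n^3/9 - 28*n^2/9 - 94*n/9 + 35/3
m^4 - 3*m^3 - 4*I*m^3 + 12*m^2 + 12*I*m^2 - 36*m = m*(m - 3)*(m - 6*I)*(m + 2*I)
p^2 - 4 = (p - 2)*(p + 2)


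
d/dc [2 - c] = -1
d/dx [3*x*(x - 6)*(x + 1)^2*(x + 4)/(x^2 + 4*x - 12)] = 3*(3*x^6 + 16*x^5 - 87*x^4 - 216*x^3 + 796*x^2 + 1200*x + 288)/(x^4 + 8*x^3 - 8*x^2 - 96*x + 144)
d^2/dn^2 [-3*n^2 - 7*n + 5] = -6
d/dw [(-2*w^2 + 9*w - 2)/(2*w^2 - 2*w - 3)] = (-14*w^2 + 20*w - 31)/(4*w^4 - 8*w^3 - 8*w^2 + 12*w + 9)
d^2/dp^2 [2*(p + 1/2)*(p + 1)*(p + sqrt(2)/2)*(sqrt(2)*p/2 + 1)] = 12*sqrt(2)*p^2 + 9*sqrt(2)*p + 18*p + 3*sqrt(2) + 9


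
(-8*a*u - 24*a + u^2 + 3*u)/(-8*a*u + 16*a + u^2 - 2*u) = (u + 3)/(u - 2)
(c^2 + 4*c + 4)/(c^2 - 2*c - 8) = (c + 2)/(c - 4)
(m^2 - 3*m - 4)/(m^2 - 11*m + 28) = (m + 1)/(m - 7)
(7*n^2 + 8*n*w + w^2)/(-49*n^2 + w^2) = (n + w)/(-7*n + w)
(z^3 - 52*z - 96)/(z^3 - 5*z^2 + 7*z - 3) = (z^3 - 52*z - 96)/(z^3 - 5*z^2 + 7*z - 3)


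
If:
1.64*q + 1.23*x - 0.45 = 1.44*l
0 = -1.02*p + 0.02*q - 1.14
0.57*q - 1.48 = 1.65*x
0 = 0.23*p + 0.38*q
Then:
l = -0.12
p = -1.10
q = 0.67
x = -0.67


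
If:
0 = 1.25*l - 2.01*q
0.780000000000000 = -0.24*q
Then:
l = -5.23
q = -3.25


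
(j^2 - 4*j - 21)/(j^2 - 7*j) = (j + 3)/j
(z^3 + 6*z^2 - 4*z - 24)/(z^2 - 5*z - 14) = (z^2 + 4*z - 12)/(z - 7)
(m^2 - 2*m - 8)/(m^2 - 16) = (m + 2)/(m + 4)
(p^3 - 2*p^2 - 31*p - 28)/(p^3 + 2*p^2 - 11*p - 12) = (p - 7)/(p - 3)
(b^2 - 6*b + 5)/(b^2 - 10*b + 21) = (b^2 - 6*b + 5)/(b^2 - 10*b + 21)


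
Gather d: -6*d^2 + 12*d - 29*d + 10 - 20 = -6*d^2 - 17*d - 10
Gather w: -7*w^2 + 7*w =-7*w^2 + 7*w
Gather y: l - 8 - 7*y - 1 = l - 7*y - 9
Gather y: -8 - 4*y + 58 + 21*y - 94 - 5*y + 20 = 12*y - 24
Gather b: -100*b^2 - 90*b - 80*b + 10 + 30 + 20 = -100*b^2 - 170*b + 60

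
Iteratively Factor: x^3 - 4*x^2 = (x)*(x^2 - 4*x) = x^2*(x - 4)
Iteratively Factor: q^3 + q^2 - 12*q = (q - 3)*(q^2 + 4*q) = q*(q - 3)*(q + 4)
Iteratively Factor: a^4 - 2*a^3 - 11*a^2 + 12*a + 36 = (a - 3)*(a^3 + a^2 - 8*a - 12) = (a - 3)*(a + 2)*(a^2 - a - 6) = (a - 3)*(a + 2)^2*(a - 3)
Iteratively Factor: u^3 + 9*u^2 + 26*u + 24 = (u + 2)*(u^2 + 7*u + 12) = (u + 2)*(u + 3)*(u + 4)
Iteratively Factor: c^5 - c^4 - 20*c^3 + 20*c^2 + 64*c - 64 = (c + 4)*(c^4 - 5*c^3 + 20*c - 16) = (c - 1)*(c + 4)*(c^3 - 4*c^2 - 4*c + 16) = (c - 1)*(c + 2)*(c + 4)*(c^2 - 6*c + 8) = (c - 2)*(c - 1)*(c + 2)*(c + 4)*(c - 4)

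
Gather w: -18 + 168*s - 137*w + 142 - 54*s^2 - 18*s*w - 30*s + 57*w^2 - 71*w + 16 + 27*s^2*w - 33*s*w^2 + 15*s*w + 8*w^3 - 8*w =-54*s^2 + 138*s + 8*w^3 + w^2*(57 - 33*s) + w*(27*s^2 - 3*s - 216) + 140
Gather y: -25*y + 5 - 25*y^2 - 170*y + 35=-25*y^2 - 195*y + 40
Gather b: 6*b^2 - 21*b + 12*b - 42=6*b^2 - 9*b - 42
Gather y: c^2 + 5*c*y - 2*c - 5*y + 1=c^2 - 2*c + y*(5*c - 5) + 1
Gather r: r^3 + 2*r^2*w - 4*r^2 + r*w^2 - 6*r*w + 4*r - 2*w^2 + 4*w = r^3 + r^2*(2*w - 4) + r*(w^2 - 6*w + 4) - 2*w^2 + 4*w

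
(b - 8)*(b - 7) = b^2 - 15*b + 56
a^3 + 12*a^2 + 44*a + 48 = (a + 2)*(a + 4)*(a + 6)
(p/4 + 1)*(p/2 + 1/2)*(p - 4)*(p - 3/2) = p^4/8 - p^3/16 - 35*p^2/16 + p + 3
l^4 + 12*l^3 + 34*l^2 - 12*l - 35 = (l - 1)*(l + 1)*(l + 5)*(l + 7)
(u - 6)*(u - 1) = u^2 - 7*u + 6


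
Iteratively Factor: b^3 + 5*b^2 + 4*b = (b + 1)*(b^2 + 4*b) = (b + 1)*(b + 4)*(b)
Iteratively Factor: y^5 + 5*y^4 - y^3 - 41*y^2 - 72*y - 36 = (y - 3)*(y^4 + 8*y^3 + 23*y^2 + 28*y + 12) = (y - 3)*(y + 2)*(y^3 + 6*y^2 + 11*y + 6) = (y - 3)*(y + 1)*(y + 2)*(y^2 + 5*y + 6) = (y - 3)*(y + 1)*(y + 2)^2*(y + 3)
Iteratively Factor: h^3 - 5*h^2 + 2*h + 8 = (h + 1)*(h^2 - 6*h + 8) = (h - 4)*(h + 1)*(h - 2)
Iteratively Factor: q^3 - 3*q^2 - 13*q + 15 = (q - 1)*(q^2 - 2*q - 15) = (q - 5)*(q - 1)*(q + 3)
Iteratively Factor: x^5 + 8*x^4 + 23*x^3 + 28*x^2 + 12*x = (x)*(x^4 + 8*x^3 + 23*x^2 + 28*x + 12) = x*(x + 2)*(x^3 + 6*x^2 + 11*x + 6) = x*(x + 1)*(x + 2)*(x^2 + 5*x + 6) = x*(x + 1)*(x + 2)*(x + 3)*(x + 2)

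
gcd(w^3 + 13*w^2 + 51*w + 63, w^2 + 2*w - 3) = w + 3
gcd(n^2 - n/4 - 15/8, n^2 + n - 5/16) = n + 5/4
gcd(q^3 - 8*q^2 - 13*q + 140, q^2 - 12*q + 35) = q^2 - 12*q + 35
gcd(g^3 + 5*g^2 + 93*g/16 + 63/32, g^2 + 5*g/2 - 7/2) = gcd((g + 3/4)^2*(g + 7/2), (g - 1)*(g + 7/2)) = g + 7/2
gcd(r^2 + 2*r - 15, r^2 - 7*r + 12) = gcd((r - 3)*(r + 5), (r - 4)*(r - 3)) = r - 3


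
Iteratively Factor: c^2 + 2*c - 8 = (c - 2)*(c + 4)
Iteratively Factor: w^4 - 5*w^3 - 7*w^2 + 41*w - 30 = (w + 3)*(w^3 - 8*w^2 + 17*w - 10) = (w - 2)*(w + 3)*(w^2 - 6*w + 5) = (w - 5)*(w - 2)*(w + 3)*(w - 1)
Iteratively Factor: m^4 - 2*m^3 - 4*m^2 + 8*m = (m - 2)*(m^3 - 4*m) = m*(m - 2)*(m^2 - 4) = m*(m - 2)^2*(m + 2)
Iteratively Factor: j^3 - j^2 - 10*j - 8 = (j + 1)*(j^2 - 2*j - 8) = (j + 1)*(j + 2)*(j - 4)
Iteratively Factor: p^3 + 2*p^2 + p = (p)*(p^2 + 2*p + 1) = p*(p + 1)*(p + 1)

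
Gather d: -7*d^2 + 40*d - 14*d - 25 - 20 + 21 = -7*d^2 + 26*d - 24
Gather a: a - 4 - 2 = a - 6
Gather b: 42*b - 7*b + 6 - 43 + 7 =35*b - 30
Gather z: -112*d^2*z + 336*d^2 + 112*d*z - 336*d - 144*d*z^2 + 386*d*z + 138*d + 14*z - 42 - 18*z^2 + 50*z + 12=336*d^2 - 198*d + z^2*(-144*d - 18) + z*(-112*d^2 + 498*d + 64) - 30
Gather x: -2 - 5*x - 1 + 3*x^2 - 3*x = 3*x^2 - 8*x - 3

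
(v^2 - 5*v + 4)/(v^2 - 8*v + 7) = (v - 4)/(v - 7)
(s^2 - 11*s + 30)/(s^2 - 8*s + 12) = (s - 5)/(s - 2)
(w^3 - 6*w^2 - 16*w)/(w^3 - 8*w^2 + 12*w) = (w^2 - 6*w - 16)/(w^2 - 8*w + 12)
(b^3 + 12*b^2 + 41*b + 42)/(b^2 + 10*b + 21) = b + 2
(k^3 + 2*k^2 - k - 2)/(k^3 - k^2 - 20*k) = (-k^3 - 2*k^2 + k + 2)/(k*(-k^2 + k + 20))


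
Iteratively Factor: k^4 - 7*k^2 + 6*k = (k - 1)*(k^3 + k^2 - 6*k) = (k - 2)*(k - 1)*(k^2 + 3*k) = k*(k - 2)*(k - 1)*(k + 3)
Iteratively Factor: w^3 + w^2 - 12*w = (w - 3)*(w^2 + 4*w) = w*(w - 3)*(w + 4)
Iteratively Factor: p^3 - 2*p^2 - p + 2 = (p + 1)*(p^2 - 3*p + 2) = (p - 2)*(p + 1)*(p - 1)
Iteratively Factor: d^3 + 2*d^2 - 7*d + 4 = (d - 1)*(d^2 + 3*d - 4) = (d - 1)^2*(d + 4)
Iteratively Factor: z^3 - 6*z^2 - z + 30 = (z - 3)*(z^2 - 3*z - 10) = (z - 5)*(z - 3)*(z + 2)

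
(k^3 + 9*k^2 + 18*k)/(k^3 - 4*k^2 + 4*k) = (k^2 + 9*k + 18)/(k^2 - 4*k + 4)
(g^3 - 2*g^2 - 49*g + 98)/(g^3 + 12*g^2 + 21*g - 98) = (g - 7)/(g + 7)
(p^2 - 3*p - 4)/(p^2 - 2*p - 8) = (p + 1)/(p + 2)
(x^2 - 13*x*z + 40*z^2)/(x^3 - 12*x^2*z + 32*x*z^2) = (x - 5*z)/(x*(x - 4*z))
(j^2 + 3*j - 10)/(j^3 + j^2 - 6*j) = (j + 5)/(j*(j + 3))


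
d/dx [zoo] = 0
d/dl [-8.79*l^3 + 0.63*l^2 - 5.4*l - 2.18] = -26.37*l^2 + 1.26*l - 5.4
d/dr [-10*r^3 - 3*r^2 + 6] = 6*r*(-5*r - 1)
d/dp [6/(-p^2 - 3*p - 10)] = 6*(2*p + 3)/(p^2 + 3*p + 10)^2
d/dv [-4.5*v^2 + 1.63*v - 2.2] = 1.63 - 9.0*v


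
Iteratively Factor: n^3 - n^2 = (n)*(n^2 - n) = n^2*(n - 1)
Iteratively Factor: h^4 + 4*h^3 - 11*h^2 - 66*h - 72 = (h + 3)*(h^3 + h^2 - 14*h - 24) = (h + 3)^2*(h^2 - 2*h - 8) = (h - 4)*(h + 3)^2*(h + 2)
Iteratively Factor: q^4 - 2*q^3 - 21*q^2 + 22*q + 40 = (q - 2)*(q^3 - 21*q - 20) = (q - 2)*(q + 1)*(q^2 - q - 20) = (q - 5)*(q - 2)*(q + 1)*(q + 4)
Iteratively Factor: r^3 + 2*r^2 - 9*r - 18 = (r - 3)*(r^2 + 5*r + 6) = (r - 3)*(r + 3)*(r + 2)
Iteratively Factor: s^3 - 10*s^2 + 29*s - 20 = (s - 5)*(s^2 - 5*s + 4) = (s - 5)*(s - 1)*(s - 4)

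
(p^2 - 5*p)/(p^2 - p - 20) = p/(p + 4)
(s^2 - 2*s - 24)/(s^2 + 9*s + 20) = (s - 6)/(s + 5)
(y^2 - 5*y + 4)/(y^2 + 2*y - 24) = (y - 1)/(y + 6)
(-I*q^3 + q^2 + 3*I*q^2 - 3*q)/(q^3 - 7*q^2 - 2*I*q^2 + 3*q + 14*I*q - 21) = I*q*(3 - q)/(q^2 - q*(7 + 3*I) + 21*I)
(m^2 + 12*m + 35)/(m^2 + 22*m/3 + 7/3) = 3*(m + 5)/(3*m + 1)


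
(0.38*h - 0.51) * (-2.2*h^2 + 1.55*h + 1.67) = -0.836*h^3 + 1.711*h^2 - 0.1559*h - 0.8517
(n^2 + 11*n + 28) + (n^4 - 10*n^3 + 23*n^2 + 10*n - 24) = n^4 - 10*n^3 + 24*n^2 + 21*n + 4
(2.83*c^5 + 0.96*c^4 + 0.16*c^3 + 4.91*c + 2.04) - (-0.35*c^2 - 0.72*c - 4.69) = 2.83*c^5 + 0.96*c^4 + 0.16*c^3 + 0.35*c^2 + 5.63*c + 6.73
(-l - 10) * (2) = -2*l - 20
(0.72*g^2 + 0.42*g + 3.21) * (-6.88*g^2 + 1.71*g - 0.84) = -4.9536*g^4 - 1.6584*g^3 - 21.9714*g^2 + 5.1363*g - 2.6964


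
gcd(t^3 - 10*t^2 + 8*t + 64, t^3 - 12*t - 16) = t^2 - 2*t - 8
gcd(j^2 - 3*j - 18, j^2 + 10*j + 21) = j + 3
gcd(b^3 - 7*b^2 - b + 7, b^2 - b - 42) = b - 7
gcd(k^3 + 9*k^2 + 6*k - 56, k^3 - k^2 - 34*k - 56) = k + 4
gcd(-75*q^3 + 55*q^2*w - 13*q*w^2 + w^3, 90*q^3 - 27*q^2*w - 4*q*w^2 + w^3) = 3*q - w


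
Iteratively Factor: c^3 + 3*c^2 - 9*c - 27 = (c + 3)*(c^2 - 9) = (c + 3)^2*(c - 3)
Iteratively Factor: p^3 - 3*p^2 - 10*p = (p + 2)*(p^2 - 5*p) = (p - 5)*(p + 2)*(p)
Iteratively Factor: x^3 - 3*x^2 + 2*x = (x - 1)*(x^2 - 2*x) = (x - 2)*(x - 1)*(x)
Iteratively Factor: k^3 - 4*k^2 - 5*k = (k + 1)*(k^2 - 5*k) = (k - 5)*(k + 1)*(k)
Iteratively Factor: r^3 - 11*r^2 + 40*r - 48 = (r - 4)*(r^2 - 7*r + 12) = (r - 4)*(r - 3)*(r - 4)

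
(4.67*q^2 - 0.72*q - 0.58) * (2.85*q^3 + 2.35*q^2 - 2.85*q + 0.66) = 13.3095*q^5 + 8.9225*q^4 - 16.6545*q^3 + 3.7712*q^2 + 1.1778*q - 0.3828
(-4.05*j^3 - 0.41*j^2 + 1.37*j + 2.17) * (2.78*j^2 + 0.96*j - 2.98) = -11.259*j^5 - 5.0278*j^4 + 15.484*j^3 + 8.5696*j^2 - 1.9994*j - 6.4666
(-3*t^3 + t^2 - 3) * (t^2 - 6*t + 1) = -3*t^5 + 19*t^4 - 9*t^3 - 2*t^2 + 18*t - 3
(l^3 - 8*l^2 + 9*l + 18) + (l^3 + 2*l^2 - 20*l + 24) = 2*l^3 - 6*l^2 - 11*l + 42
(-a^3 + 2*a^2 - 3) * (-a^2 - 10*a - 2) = a^5 + 8*a^4 - 18*a^3 - a^2 + 30*a + 6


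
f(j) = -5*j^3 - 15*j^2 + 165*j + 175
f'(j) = -15*j^2 - 30*j + 165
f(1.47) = 369.25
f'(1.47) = 88.49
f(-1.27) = -48.50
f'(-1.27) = 178.91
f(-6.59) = -132.82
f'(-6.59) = -288.72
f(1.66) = 384.69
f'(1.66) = 73.87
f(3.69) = 328.39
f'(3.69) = -149.94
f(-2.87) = -303.90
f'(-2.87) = 127.55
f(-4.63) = -414.24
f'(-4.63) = -17.65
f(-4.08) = -408.31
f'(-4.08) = 37.70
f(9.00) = -3200.00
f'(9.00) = -1320.00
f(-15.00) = 11200.00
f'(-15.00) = -2760.00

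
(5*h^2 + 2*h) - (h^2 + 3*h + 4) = 4*h^2 - h - 4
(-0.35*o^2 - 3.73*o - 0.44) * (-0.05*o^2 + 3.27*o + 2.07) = 0.0175*o^4 - 0.958*o^3 - 12.8996*o^2 - 9.1599*o - 0.9108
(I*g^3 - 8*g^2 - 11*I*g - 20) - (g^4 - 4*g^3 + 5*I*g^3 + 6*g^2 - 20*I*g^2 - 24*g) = -g^4 + 4*g^3 - 4*I*g^3 - 14*g^2 + 20*I*g^2 + 24*g - 11*I*g - 20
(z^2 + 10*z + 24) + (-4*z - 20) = z^2 + 6*z + 4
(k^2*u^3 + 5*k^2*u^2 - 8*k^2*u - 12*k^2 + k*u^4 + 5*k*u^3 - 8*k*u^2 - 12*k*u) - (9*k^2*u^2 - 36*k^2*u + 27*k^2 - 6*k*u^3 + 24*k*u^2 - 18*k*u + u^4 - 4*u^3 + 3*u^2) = k^2*u^3 - 4*k^2*u^2 + 28*k^2*u - 39*k^2 + k*u^4 + 11*k*u^3 - 32*k*u^2 + 6*k*u - u^4 + 4*u^3 - 3*u^2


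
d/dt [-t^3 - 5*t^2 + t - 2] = -3*t^2 - 10*t + 1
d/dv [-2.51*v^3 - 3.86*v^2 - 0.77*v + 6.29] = -7.53*v^2 - 7.72*v - 0.77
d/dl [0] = 0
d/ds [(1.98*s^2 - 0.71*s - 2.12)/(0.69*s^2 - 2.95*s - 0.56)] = (-5.3511*s^2 + 0.708*s - 5.8564)/(0.4761*s^4 - 4.071*s^3 + 7.9297*s^2 + 3.304*s + 0.3136)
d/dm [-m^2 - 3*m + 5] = -2*m - 3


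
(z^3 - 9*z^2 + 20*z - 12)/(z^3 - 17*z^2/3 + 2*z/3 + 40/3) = 3*(z^2 - 7*z + 6)/(3*z^2 - 11*z - 20)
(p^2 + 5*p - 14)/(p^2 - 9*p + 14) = (p + 7)/(p - 7)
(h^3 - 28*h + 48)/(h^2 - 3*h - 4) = (h^2 + 4*h - 12)/(h + 1)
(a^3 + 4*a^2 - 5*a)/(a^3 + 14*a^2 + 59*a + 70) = a*(a - 1)/(a^2 + 9*a + 14)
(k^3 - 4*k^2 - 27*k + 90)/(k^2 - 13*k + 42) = (k^2 + 2*k - 15)/(k - 7)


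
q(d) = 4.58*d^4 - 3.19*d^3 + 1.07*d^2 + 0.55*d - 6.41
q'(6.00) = 3625.99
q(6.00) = 5282.05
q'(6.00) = 3625.99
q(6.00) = 5282.05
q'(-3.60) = -985.92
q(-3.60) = 923.57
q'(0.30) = 0.83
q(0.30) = -6.20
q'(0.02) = 0.59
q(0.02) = -6.40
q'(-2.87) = -517.50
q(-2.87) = 386.97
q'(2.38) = 198.41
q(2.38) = 104.91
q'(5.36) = 2558.19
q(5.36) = 3316.33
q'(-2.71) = -440.15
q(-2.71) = 310.47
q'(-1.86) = -154.43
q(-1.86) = 71.61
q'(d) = 18.32*d^3 - 9.57*d^2 + 2.14*d + 0.55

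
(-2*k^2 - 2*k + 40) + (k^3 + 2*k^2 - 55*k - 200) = k^3 - 57*k - 160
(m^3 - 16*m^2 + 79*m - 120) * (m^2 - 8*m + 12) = m^5 - 24*m^4 + 219*m^3 - 944*m^2 + 1908*m - 1440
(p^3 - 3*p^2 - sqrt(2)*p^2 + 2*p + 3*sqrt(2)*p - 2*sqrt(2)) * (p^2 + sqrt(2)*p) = p^5 - 3*p^4 + 6*p^2 - 4*p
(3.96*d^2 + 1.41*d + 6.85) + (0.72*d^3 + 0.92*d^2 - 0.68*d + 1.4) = 0.72*d^3 + 4.88*d^2 + 0.73*d + 8.25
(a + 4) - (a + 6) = -2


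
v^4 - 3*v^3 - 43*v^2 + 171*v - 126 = (v - 6)*(v - 3)*(v - 1)*(v + 7)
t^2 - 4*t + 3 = (t - 3)*(t - 1)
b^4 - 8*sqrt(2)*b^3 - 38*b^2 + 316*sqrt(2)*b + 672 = (b - 7*sqrt(2))*(b - 6*sqrt(2))*(b + sqrt(2))*(b + 4*sqrt(2))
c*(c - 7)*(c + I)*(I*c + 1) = I*c^4 - 7*I*c^3 + I*c^2 - 7*I*c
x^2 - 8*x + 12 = (x - 6)*(x - 2)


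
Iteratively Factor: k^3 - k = (k)*(k^2 - 1) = k*(k + 1)*(k - 1)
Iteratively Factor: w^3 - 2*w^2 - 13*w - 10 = (w + 1)*(w^2 - 3*w - 10) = (w - 5)*(w + 1)*(w + 2)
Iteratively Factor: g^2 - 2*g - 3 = (g + 1)*(g - 3)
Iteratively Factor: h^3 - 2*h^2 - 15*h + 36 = (h - 3)*(h^2 + h - 12) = (h - 3)^2*(h + 4)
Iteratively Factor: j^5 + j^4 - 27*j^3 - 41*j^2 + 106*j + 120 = (j - 5)*(j^4 + 6*j^3 + 3*j^2 - 26*j - 24) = (j - 5)*(j + 1)*(j^3 + 5*j^2 - 2*j - 24) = (j - 5)*(j + 1)*(j + 3)*(j^2 + 2*j - 8) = (j - 5)*(j - 2)*(j + 1)*(j + 3)*(j + 4)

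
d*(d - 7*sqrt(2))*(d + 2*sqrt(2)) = d^3 - 5*sqrt(2)*d^2 - 28*d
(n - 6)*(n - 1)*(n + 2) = n^3 - 5*n^2 - 8*n + 12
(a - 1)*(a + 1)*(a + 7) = a^3 + 7*a^2 - a - 7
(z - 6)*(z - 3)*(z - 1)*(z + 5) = z^4 - 5*z^3 - 23*z^2 + 117*z - 90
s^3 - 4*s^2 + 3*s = s*(s - 3)*(s - 1)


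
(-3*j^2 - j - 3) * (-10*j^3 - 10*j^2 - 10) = 30*j^5 + 40*j^4 + 40*j^3 + 60*j^2 + 10*j + 30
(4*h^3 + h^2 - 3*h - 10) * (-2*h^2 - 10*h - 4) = -8*h^5 - 42*h^4 - 20*h^3 + 46*h^2 + 112*h + 40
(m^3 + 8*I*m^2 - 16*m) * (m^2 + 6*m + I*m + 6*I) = m^5 + 6*m^4 + 9*I*m^4 - 24*m^3 + 54*I*m^3 - 144*m^2 - 16*I*m^2 - 96*I*m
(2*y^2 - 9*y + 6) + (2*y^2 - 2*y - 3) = 4*y^2 - 11*y + 3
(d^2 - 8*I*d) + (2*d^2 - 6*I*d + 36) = 3*d^2 - 14*I*d + 36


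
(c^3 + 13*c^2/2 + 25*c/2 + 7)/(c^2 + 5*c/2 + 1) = (2*c^2 + 9*c + 7)/(2*c + 1)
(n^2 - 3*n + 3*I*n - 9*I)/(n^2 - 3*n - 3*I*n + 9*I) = (n + 3*I)/(n - 3*I)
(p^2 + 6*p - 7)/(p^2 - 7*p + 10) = (p^2 + 6*p - 7)/(p^2 - 7*p + 10)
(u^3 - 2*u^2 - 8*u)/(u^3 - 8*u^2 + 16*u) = (u + 2)/(u - 4)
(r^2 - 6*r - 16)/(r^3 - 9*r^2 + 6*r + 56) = (r - 8)/(r^2 - 11*r + 28)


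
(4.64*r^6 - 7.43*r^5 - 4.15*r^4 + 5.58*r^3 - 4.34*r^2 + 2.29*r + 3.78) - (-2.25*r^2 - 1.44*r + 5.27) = 4.64*r^6 - 7.43*r^5 - 4.15*r^4 + 5.58*r^3 - 2.09*r^2 + 3.73*r - 1.49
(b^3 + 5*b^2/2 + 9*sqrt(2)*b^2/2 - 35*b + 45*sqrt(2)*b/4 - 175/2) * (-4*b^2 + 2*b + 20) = -4*b^5 - 18*sqrt(2)*b^4 - 8*b^4 - 36*sqrt(2)*b^3 + 165*b^3 + 225*sqrt(2)*b^2/2 + 330*b^2 - 875*b + 225*sqrt(2)*b - 1750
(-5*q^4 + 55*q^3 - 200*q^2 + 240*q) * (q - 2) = -5*q^5 + 65*q^4 - 310*q^3 + 640*q^2 - 480*q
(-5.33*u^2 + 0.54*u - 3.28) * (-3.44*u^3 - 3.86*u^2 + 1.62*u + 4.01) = 18.3352*u^5 + 18.7162*u^4 + 0.564199999999998*u^3 - 7.8377*u^2 - 3.1482*u - 13.1528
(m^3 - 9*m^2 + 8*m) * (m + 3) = m^4 - 6*m^3 - 19*m^2 + 24*m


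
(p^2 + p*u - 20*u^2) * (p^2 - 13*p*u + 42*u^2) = p^4 - 12*p^3*u + 9*p^2*u^2 + 302*p*u^3 - 840*u^4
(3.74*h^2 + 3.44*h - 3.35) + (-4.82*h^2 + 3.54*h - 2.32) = -1.08*h^2 + 6.98*h - 5.67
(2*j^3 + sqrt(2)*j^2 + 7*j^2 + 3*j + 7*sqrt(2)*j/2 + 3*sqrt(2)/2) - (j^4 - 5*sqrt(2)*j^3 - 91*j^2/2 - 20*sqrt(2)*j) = -j^4 + 2*j^3 + 5*sqrt(2)*j^3 + sqrt(2)*j^2 + 105*j^2/2 + 3*j + 47*sqrt(2)*j/2 + 3*sqrt(2)/2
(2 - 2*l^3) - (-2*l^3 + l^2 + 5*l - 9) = -l^2 - 5*l + 11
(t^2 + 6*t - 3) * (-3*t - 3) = -3*t^3 - 21*t^2 - 9*t + 9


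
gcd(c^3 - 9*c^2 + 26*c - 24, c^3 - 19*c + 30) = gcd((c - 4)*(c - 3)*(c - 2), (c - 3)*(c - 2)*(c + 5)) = c^2 - 5*c + 6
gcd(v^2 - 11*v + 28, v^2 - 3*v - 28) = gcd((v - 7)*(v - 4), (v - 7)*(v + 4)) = v - 7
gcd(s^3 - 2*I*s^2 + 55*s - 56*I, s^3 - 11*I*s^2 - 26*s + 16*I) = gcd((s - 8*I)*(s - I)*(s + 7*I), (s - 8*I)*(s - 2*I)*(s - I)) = s^2 - 9*I*s - 8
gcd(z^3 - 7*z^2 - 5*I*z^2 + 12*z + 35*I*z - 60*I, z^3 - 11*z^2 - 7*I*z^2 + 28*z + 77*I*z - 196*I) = z - 4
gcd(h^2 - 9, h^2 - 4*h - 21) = h + 3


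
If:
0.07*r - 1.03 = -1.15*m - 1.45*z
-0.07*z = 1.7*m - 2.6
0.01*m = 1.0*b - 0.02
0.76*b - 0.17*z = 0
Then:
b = 0.04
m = 1.52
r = -13.57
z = 0.16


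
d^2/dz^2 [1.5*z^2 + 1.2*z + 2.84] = 3.00000000000000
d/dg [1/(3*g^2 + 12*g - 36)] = 2*(-g - 2)/(3*(g^2 + 4*g - 12)^2)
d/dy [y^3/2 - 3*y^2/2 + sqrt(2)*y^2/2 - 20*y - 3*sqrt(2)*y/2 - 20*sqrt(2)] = 3*y^2/2 - 3*y + sqrt(2)*y - 20 - 3*sqrt(2)/2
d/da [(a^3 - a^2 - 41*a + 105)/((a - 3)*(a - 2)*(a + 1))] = 3*(-a^2 + 22*a - 13)/(a^4 - 2*a^3 - 3*a^2 + 4*a + 4)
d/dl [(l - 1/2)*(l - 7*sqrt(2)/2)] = 2*l - 7*sqrt(2)/2 - 1/2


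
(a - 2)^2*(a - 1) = a^3 - 5*a^2 + 8*a - 4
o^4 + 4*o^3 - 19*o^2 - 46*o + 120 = (o - 3)*(o - 2)*(o + 4)*(o + 5)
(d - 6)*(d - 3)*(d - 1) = d^3 - 10*d^2 + 27*d - 18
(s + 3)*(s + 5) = s^2 + 8*s + 15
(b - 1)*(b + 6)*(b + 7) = b^3 + 12*b^2 + 29*b - 42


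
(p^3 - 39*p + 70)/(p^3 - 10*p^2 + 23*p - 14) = (p^2 + 2*p - 35)/(p^2 - 8*p + 7)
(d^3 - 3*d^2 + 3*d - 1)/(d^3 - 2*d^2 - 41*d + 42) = (d^2 - 2*d + 1)/(d^2 - d - 42)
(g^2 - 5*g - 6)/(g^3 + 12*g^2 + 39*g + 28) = (g - 6)/(g^2 + 11*g + 28)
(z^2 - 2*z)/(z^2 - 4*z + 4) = z/(z - 2)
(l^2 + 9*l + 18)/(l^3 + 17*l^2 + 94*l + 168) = (l + 3)/(l^2 + 11*l + 28)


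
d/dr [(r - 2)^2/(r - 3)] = (r^2 - 6*r + 8)/(r^2 - 6*r + 9)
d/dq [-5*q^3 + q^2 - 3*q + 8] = -15*q^2 + 2*q - 3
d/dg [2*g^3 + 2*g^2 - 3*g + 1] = 6*g^2 + 4*g - 3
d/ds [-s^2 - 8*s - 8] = -2*s - 8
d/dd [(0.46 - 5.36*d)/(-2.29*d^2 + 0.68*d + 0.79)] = (-12.2744*d^2 + 2.1068*d - 4.5472)/(5.2441*d^4 - 3.1144*d^3 - 3.1558*d^2 + 1.0744*d + 0.6241)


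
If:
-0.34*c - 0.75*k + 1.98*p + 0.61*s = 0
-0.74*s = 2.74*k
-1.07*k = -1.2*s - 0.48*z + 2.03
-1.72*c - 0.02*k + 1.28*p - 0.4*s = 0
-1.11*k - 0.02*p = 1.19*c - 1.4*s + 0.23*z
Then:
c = -0.19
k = -0.08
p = -0.16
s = 0.31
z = 3.27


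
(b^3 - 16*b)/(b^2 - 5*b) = (b^2 - 16)/(b - 5)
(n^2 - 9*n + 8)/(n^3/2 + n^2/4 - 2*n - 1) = 4*(n^2 - 9*n + 8)/(2*n^3 + n^2 - 8*n - 4)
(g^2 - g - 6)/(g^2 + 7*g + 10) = (g - 3)/(g + 5)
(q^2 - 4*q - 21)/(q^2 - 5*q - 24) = (q - 7)/(q - 8)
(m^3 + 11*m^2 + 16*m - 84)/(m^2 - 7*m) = (m^3 + 11*m^2 + 16*m - 84)/(m*(m - 7))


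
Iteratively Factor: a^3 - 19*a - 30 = (a - 5)*(a^2 + 5*a + 6) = (a - 5)*(a + 3)*(a + 2)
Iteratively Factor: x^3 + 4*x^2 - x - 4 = (x + 4)*(x^2 - 1) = (x - 1)*(x + 4)*(x + 1)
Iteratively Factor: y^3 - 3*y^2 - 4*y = (y + 1)*(y^2 - 4*y) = (y - 4)*(y + 1)*(y)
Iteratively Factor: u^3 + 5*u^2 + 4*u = (u + 1)*(u^2 + 4*u) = u*(u + 1)*(u + 4)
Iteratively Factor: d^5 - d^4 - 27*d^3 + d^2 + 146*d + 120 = (d + 4)*(d^4 - 5*d^3 - 7*d^2 + 29*d + 30) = (d - 3)*(d + 4)*(d^3 - 2*d^2 - 13*d - 10) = (d - 3)*(d + 2)*(d + 4)*(d^2 - 4*d - 5) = (d - 3)*(d + 1)*(d + 2)*(d + 4)*(d - 5)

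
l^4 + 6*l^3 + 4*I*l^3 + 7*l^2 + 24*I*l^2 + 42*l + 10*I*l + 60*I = (l + 6)*(l - 2*I)*(l + I)*(l + 5*I)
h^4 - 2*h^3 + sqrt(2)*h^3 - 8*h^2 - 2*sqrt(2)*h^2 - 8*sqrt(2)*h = h*(h - 4)*(h + 2)*(h + sqrt(2))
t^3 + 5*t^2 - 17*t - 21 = (t - 3)*(t + 1)*(t + 7)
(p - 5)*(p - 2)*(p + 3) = p^3 - 4*p^2 - 11*p + 30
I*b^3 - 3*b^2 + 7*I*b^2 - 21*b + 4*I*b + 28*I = (b + 7)*(b + 4*I)*(I*b + 1)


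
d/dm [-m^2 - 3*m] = -2*m - 3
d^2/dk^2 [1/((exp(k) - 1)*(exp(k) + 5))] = 4*(exp(3*k) + 3*exp(2*k) + 9*exp(k) + 5)*exp(k)/(exp(6*k) + 12*exp(5*k) + 33*exp(4*k) - 56*exp(3*k) - 165*exp(2*k) + 300*exp(k) - 125)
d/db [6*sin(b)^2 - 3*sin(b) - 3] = 3*(4*sin(b) - 1)*cos(b)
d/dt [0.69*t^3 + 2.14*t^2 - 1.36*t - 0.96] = 2.07*t^2 + 4.28*t - 1.36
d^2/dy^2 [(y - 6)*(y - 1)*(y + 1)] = 6*y - 12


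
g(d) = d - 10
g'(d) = 1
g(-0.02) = -10.02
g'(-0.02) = 1.00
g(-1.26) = -11.26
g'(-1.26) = 1.00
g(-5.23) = -15.23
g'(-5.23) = 1.00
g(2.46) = -7.54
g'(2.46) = 1.00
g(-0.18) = -10.18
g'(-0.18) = 1.00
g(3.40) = -6.60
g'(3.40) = 1.00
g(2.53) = -7.47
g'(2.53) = 1.00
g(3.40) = -6.60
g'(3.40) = 1.00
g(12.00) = 2.00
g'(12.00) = 1.00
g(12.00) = 2.00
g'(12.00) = 1.00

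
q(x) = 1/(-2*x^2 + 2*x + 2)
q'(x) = (4*x - 2)/(-2*x^2 + 2*x + 2)^2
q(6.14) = -0.02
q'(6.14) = 0.01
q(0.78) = 0.43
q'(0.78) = 0.20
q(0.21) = 0.43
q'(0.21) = -0.21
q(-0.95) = -0.59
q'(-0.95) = -2.00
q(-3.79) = -0.03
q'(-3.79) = -0.01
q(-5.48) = -0.01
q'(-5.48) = -0.01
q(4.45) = -0.03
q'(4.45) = 0.02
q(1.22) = 0.68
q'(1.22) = 1.35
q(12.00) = 0.00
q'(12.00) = 0.00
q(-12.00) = 0.00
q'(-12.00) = 0.00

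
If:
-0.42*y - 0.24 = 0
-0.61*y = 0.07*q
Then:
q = 4.98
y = -0.57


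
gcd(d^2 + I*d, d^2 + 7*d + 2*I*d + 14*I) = 1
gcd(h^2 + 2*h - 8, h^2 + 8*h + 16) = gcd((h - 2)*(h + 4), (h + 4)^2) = h + 4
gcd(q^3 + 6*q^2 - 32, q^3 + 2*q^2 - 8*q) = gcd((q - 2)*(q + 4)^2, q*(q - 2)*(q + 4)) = q^2 + 2*q - 8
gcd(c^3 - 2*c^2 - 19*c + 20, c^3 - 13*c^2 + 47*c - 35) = c^2 - 6*c + 5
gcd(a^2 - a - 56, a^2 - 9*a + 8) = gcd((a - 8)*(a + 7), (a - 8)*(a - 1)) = a - 8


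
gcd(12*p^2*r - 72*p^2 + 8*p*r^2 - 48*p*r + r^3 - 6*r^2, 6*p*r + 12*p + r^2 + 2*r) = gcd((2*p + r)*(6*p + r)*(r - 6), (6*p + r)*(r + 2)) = 6*p + r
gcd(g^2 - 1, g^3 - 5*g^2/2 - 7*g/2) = g + 1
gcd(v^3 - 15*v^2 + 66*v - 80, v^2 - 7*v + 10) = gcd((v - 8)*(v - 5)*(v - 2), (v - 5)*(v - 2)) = v^2 - 7*v + 10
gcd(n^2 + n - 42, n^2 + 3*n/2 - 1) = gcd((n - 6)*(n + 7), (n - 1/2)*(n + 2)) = 1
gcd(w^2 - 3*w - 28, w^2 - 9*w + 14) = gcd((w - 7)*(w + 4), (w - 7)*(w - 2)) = w - 7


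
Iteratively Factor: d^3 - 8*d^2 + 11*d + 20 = (d - 5)*(d^2 - 3*d - 4) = (d - 5)*(d + 1)*(d - 4)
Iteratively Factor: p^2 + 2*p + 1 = (p + 1)*(p + 1)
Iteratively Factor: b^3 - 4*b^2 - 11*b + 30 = (b - 5)*(b^2 + b - 6) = (b - 5)*(b + 3)*(b - 2)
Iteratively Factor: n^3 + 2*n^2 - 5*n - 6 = (n + 3)*(n^2 - n - 2) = (n - 2)*(n + 3)*(n + 1)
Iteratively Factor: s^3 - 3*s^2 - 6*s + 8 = (s - 1)*(s^2 - 2*s - 8) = (s - 1)*(s + 2)*(s - 4)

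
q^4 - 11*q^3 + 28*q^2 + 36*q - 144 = (q - 6)*(q - 4)*(q - 3)*(q + 2)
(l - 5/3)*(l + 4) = l^2 + 7*l/3 - 20/3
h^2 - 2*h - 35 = (h - 7)*(h + 5)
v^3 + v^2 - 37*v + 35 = (v - 5)*(v - 1)*(v + 7)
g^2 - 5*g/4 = g*(g - 5/4)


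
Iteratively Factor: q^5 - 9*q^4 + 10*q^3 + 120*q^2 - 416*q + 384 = (q + 4)*(q^4 - 13*q^3 + 62*q^2 - 128*q + 96) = (q - 3)*(q + 4)*(q^3 - 10*q^2 + 32*q - 32) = (q - 4)*(q - 3)*(q + 4)*(q^2 - 6*q + 8) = (q - 4)^2*(q - 3)*(q + 4)*(q - 2)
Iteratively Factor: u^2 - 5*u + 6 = (u - 2)*(u - 3)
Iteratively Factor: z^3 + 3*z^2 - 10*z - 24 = (z + 4)*(z^2 - z - 6) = (z + 2)*(z + 4)*(z - 3)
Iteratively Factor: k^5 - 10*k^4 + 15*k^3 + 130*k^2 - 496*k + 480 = (k - 3)*(k^4 - 7*k^3 - 6*k^2 + 112*k - 160) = (k - 5)*(k - 3)*(k^3 - 2*k^2 - 16*k + 32) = (k - 5)*(k - 4)*(k - 3)*(k^2 + 2*k - 8) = (k - 5)*(k - 4)*(k - 3)*(k - 2)*(k + 4)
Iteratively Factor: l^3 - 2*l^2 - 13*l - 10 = (l + 2)*(l^2 - 4*l - 5) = (l - 5)*(l + 2)*(l + 1)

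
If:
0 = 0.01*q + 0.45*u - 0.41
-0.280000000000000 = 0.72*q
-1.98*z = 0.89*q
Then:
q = -0.39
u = 0.92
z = 0.17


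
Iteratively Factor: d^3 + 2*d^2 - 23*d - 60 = (d - 5)*(d^2 + 7*d + 12) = (d - 5)*(d + 3)*(d + 4)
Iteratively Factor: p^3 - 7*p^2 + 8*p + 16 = (p + 1)*(p^2 - 8*p + 16) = (p - 4)*(p + 1)*(p - 4)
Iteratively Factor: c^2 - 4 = (c + 2)*(c - 2)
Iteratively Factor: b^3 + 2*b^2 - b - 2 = (b - 1)*(b^2 + 3*b + 2) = (b - 1)*(b + 1)*(b + 2)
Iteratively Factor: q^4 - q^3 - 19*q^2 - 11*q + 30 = (q + 2)*(q^3 - 3*q^2 - 13*q + 15) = (q - 1)*(q + 2)*(q^2 - 2*q - 15) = (q - 1)*(q + 2)*(q + 3)*(q - 5)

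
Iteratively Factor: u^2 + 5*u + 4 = (u + 1)*(u + 4)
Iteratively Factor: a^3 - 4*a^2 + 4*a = (a - 2)*(a^2 - 2*a) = (a - 2)^2*(a)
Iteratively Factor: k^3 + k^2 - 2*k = (k - 1)*(k^2 + 2*k) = k*(k - 1)*(k + 2)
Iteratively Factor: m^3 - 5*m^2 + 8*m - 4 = (m - 2)*(m^2 - 3*m + 2) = (m - 2)*(m - 1)*(m - 2)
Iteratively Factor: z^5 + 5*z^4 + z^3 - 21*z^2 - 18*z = (z + 3)*(z^4 + 2*z^3 - 5*z^2 - 6*z) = (z + 3)^2*(z^3 - z^2 - 2*z) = (z + 1)*(z + 3)^2*(z^2 - 2*z) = (z - 2)*(z + 1)*(z + 3)^2*(z)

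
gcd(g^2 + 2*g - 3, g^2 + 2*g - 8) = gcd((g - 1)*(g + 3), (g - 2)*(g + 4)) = 1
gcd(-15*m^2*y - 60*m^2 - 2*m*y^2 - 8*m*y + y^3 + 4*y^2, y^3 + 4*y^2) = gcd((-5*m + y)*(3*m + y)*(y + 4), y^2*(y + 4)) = y + 4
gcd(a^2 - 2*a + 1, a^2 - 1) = a - 1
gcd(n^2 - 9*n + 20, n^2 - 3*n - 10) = n - 5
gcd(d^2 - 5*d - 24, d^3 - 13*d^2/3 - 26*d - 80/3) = d - 8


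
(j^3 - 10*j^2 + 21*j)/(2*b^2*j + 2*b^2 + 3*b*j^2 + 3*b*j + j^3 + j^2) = j*(j^2 - 10*j + 21)/(2*b^2*j + 2*b^2 + 3*b*j^2 + 3*b*j + j^3 + j^2)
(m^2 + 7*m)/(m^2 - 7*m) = (m + 7)/(m - 7)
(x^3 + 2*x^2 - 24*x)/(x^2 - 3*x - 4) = x*(x + 6)/(x + 1)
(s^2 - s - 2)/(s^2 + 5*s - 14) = (s + 1)/(s + 7)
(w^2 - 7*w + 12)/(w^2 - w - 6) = (w - 4)/(w + 2)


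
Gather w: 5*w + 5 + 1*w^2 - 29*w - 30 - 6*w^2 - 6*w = -5*w^2 - 30*w - 25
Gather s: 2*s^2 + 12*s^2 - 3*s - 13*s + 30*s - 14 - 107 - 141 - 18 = 14*s^2 + 14*s - 280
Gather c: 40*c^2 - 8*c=40*c^2 - 8*c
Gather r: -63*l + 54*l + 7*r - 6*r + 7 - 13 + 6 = -9*l + r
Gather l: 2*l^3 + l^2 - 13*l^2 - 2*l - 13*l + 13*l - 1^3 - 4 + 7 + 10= 2*l^3 - 12*l^2 - 2*l + 12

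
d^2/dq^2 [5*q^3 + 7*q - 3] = 30*q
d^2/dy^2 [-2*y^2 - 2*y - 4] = -4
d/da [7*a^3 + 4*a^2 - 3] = a*(21*a + 8)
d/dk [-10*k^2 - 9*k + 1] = -20*k - 9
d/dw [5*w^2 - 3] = 10*w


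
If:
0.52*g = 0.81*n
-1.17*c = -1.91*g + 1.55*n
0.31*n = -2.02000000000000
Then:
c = -7.94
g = -10.15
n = -6.52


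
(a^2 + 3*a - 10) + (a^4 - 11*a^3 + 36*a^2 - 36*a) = a^4 - 11*a^3 + 37*a^2 - 33*a - 10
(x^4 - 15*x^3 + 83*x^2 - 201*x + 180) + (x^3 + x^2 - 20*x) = x^4 - 14*x^3 + 84*x^2 - 221*x + 180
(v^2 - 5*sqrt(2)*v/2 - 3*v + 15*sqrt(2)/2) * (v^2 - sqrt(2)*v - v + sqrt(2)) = v^4 - 7*sqrt(2)*v^3/2 - 4*v^3 + 8*v^2 + 14*sqrt(2)*v^2 - 20*v - 21*sqrt(2)*v/2 + 15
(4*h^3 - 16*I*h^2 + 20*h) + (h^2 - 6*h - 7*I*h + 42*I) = 4*h^3 + h^2 - 16*I*h^2 + 14*h - 7*I*h + 42*I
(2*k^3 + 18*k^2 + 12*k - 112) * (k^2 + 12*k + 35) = 2*k^5 + 42*k^4 + 298*k^3 + 662*k^2 - 924*k - 3920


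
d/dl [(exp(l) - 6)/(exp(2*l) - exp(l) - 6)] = (-(exp(l) - 6)*(2*exp(l) - 1) + exp(2*l) - exp(l) - 6)*exp(l)/(-exp(2*l) + exp(l) + 6)^2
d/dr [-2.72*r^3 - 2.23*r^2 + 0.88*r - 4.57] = -8.16*r^2 - 4.46*r + 0.88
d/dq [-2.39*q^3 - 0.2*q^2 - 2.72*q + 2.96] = -7.17*q^2 - 0.4*q - 2.72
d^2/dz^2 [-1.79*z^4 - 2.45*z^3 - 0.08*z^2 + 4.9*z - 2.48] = -21.48*z^2 - 14.7*z - 0.16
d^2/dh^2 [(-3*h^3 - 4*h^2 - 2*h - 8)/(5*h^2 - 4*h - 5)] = 2*(-253*h^3 - 1080*h^2 + 105*h - 388)/(125*h^6 - 300*h^5 - 135*h^4 + 536*h^3 + 135*h^2 - 300*h - 125)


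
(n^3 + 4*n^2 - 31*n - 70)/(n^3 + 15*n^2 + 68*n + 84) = (n - 5)/(n + 6)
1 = 1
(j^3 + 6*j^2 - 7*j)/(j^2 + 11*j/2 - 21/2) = 2*j*(j - 1)/(2*j - 3)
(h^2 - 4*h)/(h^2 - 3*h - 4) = h/(h + 1)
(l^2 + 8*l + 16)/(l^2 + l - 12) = (l + 4)/(l - 3)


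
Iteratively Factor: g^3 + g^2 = (g + 1)*(g^2) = g*(g + 1)*(g)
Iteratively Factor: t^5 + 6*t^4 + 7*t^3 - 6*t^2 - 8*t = (t + 1)*(t^4 + 5*t^3 + 2*t^2 - 8*t) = (t + 1)*(t + 4)*(t^3 + t^2 - 2*t) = (t + 1)*(t + 2)*(t + 4)*(t^2 - t) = (t - 1)*(t + 1)*(t + 2)*(t + 4)*(t)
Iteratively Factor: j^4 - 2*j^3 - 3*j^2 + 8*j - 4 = (j + 2)*(j^3 - 4*j^2 + 5*j - 2) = (j - 1)*(j + 2)*(j^2 - 3*j + 2) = (j - 2)*(j - 1)*(j + 2)*(j - 1)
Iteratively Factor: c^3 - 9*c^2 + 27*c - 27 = (c - 3)*(c^2 - 6*c + 9) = (c - 3)^2*(c - 3)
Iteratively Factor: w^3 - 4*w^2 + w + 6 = (w + 1)*(w^2 - 5*w + 6) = (w - 2)*(w + 1)*(w - 3)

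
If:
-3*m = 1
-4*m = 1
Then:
No Solution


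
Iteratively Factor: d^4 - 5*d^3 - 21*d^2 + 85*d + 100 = (d - 5)*(d^3 - 21*d - 20) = (d - 5)^2*(d^2 + 5*d + 4) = (d - 5)^2*(d + 4)*(d + 1)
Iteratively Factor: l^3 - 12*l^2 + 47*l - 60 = (l - 4)*(l^2 - 8*l + 15) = (l - 5)*(l - 4)*(l - 3)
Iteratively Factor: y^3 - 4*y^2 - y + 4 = (y - 4)*(y^2 - 1) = (y - 4)*(y - 1)*(y + 1)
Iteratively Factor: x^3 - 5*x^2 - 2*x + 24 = (x - 4)*(x^2 - x - 6) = (x - 4)*(x - 3)*(x + 2)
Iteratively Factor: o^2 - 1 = (o + 1)*(o - 1)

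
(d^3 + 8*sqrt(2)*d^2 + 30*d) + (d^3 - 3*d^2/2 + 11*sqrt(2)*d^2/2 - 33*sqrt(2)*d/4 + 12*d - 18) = 2*d^3 - 3*d^2/2 + 27*sqrt(2)*d^2/2 - 33*sqrt(2)*d/4 + 42*d - 18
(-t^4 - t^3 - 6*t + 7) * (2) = -2*t^4 - 2*t^3 - 12*t + 14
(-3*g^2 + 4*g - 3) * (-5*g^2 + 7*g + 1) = 15*g^4 - 41*g^3 + 40*g^2 - 17*g - 3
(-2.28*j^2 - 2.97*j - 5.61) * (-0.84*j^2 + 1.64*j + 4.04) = 1.9152*j^4 - 1.2444*j^3 - 9.3696*j^2 - 21.1992*j - 22.6644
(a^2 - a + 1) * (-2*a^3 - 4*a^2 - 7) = -2*a^5 - 2*a^4 + 2*a^3 - 11*a^2 + 7*a - 7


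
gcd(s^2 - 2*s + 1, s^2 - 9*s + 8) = s - 1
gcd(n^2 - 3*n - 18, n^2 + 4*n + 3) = n + 3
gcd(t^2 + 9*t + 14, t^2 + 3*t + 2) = t + 2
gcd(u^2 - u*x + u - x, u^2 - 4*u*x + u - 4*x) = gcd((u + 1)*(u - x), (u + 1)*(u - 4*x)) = u + 1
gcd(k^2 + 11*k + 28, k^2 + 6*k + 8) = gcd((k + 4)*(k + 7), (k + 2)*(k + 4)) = k + 4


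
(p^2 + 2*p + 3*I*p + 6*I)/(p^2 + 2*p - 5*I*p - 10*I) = (p + 3*I)/(p - 5*I)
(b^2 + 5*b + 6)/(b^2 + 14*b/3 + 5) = 3*(b + 2)/(3*b + 5)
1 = 1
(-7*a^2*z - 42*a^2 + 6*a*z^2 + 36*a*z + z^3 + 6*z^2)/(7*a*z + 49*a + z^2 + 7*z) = (-a*z - 6*a + z^2 + 6*z)/(z + 7)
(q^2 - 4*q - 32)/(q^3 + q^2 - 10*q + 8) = (q - 8)/(q^2 - 3*q + 2)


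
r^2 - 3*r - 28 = (r - 7)*(r + 4)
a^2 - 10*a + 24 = (a - 6)*(a - 4)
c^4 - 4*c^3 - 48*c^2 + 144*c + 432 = (c - 6)^2*(c + 2)*(c + 6)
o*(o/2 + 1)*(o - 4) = o^3/2 - o^2 - 4*o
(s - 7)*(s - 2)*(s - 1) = s^3 - 10*s^2 + 23*s - 14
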